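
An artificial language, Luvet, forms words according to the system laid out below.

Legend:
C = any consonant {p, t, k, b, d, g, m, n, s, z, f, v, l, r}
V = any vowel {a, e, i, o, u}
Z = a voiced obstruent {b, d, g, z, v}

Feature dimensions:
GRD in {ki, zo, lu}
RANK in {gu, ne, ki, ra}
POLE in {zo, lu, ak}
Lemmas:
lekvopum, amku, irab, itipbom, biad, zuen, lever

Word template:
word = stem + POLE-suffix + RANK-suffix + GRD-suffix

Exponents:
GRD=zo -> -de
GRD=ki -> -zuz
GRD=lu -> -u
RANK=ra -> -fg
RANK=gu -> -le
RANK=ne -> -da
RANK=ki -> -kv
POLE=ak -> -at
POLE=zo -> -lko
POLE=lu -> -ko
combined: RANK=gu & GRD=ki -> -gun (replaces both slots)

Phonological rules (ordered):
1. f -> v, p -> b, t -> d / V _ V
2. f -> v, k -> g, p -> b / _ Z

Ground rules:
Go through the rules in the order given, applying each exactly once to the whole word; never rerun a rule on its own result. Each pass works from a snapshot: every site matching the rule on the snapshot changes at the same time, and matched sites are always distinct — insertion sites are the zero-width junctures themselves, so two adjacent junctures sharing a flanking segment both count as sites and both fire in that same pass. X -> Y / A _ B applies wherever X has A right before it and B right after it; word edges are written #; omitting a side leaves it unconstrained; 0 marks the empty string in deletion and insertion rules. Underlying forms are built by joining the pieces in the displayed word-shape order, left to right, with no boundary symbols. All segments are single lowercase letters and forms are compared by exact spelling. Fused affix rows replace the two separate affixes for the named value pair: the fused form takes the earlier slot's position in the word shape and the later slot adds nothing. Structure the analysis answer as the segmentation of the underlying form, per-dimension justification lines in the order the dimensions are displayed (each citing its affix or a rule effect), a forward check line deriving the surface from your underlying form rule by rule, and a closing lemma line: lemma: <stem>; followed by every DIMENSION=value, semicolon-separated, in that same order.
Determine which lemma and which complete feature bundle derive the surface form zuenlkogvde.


underlying: zuen-lko-kv-de
GRD=zo - signalled by the affix -de
RANK=ki - signalled by the affix -kv
POLE=zo - signalled by the affix -lko
check: zuenlkokvde -> zuenlkokvde -> zuenlkogvde
lemma: zuen; GRD=zo; RANK=ki; POLE=zo


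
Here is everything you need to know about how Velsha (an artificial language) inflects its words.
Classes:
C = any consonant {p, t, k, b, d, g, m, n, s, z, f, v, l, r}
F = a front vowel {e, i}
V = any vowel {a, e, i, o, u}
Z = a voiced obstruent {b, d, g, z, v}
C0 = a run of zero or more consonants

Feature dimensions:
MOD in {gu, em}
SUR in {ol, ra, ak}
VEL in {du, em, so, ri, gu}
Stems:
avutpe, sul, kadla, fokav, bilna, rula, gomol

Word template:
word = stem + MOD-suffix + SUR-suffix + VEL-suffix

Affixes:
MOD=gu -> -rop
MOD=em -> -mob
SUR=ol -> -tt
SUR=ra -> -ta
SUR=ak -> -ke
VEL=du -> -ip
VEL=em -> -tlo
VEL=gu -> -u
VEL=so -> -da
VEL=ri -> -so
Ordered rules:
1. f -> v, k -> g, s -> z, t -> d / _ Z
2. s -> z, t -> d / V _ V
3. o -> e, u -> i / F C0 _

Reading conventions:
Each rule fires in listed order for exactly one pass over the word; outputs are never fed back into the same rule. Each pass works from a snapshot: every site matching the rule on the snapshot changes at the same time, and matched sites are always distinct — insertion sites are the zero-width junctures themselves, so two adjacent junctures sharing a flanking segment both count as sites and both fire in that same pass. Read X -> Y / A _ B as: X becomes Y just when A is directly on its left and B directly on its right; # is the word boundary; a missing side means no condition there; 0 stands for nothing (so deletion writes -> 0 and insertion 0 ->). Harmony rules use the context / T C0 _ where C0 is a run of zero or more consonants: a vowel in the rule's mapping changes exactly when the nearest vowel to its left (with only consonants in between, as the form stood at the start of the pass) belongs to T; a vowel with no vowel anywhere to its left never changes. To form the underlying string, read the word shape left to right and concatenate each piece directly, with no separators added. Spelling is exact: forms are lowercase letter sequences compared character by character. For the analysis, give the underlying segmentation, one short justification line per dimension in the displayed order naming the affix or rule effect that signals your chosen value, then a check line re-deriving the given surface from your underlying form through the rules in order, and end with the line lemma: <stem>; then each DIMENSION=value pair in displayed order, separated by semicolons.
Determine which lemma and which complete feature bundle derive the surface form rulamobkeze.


underlying: rula-mob-ke-so
MOD=em - signalled by the affix -mob
SUR=ak - signalled by the affix -ke
VEL=ri - signalled by the affix -so
check: rulamobkeso -> rulamobkeso -> rulamobkezo -> rulamobkeze
lemma: rula; MOD=em; SUR=ak; VEL=ri


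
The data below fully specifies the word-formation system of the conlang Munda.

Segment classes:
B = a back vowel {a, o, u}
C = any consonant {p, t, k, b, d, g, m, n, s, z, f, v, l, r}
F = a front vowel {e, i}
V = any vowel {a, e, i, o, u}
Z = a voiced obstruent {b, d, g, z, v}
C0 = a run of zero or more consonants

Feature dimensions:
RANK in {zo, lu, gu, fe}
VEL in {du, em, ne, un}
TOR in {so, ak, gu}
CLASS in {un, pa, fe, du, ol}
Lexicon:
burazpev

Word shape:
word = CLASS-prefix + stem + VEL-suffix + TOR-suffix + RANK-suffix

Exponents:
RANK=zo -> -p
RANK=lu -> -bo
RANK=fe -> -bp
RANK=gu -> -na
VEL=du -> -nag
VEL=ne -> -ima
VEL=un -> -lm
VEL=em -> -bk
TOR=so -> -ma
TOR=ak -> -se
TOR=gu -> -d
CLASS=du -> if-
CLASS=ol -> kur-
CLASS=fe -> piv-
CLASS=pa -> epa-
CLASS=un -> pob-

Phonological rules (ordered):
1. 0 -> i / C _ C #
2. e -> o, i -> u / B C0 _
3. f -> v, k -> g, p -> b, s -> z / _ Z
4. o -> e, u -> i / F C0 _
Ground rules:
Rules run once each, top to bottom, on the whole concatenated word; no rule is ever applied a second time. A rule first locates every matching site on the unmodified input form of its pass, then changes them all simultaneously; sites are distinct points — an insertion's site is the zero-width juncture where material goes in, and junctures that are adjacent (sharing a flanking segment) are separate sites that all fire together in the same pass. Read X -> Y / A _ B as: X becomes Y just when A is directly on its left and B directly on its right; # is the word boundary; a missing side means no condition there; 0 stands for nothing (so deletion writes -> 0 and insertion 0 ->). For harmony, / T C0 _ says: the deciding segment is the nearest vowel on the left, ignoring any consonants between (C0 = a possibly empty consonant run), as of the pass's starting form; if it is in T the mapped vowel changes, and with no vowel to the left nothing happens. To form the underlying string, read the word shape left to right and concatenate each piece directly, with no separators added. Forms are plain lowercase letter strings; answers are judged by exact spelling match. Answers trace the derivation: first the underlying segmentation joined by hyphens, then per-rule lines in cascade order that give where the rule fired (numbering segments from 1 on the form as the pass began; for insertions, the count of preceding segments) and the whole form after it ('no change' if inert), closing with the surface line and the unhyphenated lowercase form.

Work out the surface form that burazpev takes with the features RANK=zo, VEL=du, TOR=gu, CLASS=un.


underlying: pob-burazpev-nag-d-p
1. 0 -> i / C _ C #: inserts after position(s) 15: pobburazpevnagdip
2. e -> o, i -> u / B C0 _: fires at position(s) 10, 16: pobburazpovnagdup
3. f -> v, k -> g, p -> b, s -> z / _ Z: no change
4. o -> e, u -> i / F C0 _: no change
surface: pobburazpovnagdup


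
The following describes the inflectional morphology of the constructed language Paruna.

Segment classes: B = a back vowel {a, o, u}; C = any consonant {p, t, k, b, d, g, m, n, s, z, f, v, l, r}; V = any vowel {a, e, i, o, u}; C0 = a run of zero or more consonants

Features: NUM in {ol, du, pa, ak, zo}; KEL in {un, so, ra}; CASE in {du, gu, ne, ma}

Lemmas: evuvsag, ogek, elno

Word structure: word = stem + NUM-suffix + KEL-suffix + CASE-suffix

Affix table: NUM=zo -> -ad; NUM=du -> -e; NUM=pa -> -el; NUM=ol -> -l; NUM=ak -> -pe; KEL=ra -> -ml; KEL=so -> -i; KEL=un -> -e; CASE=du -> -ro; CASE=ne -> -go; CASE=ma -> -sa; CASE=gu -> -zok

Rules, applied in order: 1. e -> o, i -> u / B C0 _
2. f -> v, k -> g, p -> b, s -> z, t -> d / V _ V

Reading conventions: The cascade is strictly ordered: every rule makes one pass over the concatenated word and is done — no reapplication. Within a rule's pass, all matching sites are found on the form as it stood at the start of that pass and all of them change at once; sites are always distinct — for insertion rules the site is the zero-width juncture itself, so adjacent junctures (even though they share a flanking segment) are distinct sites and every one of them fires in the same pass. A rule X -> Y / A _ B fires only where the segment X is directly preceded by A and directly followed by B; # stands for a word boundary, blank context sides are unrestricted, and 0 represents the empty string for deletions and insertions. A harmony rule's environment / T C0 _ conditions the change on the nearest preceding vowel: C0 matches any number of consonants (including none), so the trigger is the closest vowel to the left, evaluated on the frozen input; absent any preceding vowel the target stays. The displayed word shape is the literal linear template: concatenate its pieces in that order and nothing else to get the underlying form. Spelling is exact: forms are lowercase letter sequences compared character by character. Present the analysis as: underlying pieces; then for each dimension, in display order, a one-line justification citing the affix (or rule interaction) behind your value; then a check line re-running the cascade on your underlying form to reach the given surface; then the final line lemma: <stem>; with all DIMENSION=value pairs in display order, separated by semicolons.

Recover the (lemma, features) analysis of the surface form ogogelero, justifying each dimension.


underlying: ogek-el-e-ro
NUM=pa - signalled by the affix -el
KEL=un - signalled by the affix -e
CASE=du - signalled by the affix -ro
check: ogekelero -> ogokelero -> ogogelero
lemma: ogek; NUM=pa; KEL=un; CASE=du


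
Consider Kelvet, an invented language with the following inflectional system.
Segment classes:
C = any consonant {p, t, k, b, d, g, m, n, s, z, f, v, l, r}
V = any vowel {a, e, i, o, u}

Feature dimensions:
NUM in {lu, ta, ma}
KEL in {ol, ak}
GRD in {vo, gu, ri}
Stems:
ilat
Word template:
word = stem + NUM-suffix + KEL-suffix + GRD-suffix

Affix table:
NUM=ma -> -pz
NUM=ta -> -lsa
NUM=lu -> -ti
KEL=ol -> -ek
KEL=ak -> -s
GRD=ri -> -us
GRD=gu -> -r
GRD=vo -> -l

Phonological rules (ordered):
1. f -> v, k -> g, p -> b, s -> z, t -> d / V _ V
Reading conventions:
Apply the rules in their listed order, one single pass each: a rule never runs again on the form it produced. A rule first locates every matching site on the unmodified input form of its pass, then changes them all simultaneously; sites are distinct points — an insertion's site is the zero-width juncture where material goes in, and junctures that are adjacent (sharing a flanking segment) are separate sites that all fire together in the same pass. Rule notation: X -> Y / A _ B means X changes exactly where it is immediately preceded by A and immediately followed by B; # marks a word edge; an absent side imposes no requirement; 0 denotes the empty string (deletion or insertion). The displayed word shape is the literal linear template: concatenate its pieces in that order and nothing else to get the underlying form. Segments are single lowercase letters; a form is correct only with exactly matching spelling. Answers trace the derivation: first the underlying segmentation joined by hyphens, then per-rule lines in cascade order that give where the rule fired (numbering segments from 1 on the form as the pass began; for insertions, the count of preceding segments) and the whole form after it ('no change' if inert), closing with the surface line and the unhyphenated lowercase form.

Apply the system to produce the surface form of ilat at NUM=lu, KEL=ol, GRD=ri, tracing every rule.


underlying: ilat-ti-ek-us
1. f -> v, k -> g, p -> b, s -> z, t -> d / V _ V: fires at position(s) 8: ilattiegus
surface: ilattiegus


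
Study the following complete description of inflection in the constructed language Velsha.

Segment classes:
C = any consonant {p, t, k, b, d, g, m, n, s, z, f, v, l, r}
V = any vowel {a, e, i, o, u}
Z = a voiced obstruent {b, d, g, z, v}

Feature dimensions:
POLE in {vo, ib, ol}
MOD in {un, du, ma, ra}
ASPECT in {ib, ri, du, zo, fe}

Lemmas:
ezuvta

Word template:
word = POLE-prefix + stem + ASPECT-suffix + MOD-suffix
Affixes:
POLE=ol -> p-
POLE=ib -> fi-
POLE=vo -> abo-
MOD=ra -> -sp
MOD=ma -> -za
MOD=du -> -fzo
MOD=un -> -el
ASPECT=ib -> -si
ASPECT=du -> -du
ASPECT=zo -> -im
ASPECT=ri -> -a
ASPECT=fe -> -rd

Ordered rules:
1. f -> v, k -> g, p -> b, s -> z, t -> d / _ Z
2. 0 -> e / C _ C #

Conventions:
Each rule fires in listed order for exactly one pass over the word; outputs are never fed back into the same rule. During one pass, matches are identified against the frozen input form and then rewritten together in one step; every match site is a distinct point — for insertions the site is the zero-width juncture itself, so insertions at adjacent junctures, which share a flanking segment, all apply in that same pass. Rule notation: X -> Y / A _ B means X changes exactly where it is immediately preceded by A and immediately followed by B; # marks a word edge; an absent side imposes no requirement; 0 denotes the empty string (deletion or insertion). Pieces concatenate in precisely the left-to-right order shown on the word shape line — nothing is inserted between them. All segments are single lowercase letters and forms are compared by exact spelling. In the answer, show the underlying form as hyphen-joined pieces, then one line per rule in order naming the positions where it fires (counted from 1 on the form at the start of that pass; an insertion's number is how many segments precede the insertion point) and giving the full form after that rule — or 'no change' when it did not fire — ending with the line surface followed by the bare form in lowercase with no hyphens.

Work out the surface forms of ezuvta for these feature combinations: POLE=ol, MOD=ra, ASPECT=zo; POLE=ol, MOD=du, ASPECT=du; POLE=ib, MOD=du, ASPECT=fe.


cell POLE=ol, MOD=ra, ASPECT=zo:
underlying: p-ezuvta-im-sp
1. f -> v, k -> g, p -> b, s -> z, t -> d / _ Z: no change
2. 0 -> e / C _ C #: inserts after position(s) 10: pezuvtaimsep
surface: pezuvtaimsep

cell POLE=ol, MOD=du, ASPECT=du:
underlying: p-ezuvta-du-fzo
1. f -> v, k -> g, p -> b, s -> z, t -> d / _ Z: fires at position(s) 10: pezuvtaduvzo
2. 0 -> e / C _ C #: no change
surface: pezuvtaduvzo

cell POLE=ib, MOD=du, ASPECT=fe:
underlying: fi-ezuvta-rd-fzo
1. f -> v, k -> g, p -> b, s -> z, t -> d / _ Z: fires at position(s) 11: fiezuvtardvzo
2. 0 -> e / C _ C #: no change
surface: fiezuvtardvzo


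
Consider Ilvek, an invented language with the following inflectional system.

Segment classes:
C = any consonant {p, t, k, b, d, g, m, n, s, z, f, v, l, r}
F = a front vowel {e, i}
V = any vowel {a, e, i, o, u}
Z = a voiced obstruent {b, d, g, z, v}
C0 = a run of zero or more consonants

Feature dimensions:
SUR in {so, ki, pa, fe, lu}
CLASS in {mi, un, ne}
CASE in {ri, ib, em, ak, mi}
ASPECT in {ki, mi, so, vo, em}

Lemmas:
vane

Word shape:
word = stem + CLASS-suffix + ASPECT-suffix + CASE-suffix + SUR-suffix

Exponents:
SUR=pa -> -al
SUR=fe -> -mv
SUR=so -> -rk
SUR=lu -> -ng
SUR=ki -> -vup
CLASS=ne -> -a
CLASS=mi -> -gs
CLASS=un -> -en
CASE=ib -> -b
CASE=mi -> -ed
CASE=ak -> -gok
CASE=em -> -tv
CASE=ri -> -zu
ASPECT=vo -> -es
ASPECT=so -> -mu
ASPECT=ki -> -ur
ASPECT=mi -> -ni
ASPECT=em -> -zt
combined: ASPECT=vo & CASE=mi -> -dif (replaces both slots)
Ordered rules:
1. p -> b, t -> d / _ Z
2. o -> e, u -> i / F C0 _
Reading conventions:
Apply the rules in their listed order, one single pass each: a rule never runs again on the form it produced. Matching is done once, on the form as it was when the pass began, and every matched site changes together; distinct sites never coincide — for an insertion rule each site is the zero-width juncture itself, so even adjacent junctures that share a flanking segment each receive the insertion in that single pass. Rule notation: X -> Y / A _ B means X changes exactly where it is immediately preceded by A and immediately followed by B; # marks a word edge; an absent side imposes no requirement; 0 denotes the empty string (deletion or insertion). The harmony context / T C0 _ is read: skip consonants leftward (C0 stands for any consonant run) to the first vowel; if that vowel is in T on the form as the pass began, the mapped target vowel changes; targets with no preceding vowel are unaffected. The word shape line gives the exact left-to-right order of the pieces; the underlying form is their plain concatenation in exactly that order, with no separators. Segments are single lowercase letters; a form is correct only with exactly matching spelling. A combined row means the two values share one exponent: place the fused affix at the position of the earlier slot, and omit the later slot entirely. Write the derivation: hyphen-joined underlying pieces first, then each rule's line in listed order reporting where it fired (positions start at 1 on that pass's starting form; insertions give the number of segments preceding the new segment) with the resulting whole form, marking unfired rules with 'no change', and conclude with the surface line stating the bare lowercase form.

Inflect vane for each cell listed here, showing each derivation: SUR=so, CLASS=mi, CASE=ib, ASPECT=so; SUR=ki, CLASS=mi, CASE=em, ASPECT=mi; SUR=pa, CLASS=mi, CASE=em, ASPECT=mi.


cell SUR=so, CLASS=mi, CASE=ib, ASPECT=so:
underlying: vane-gs-mu-b-rk
1. p -> b, t -> d / _ Z: no change
2. o -> e, u -> i / F C0 _: fires at position(s) 8: vanegsmibrk
surface: vanegsmibrk

cell SUR=ki, CLASS=mi, CASE=em, ASPECT=mi:
underlying: vane-gs-ni-tv-vup
1. p -> b, t -> d / _ Z: fires at position(s) 9: vanegsnidvvup
2. o -> e, u -> i / F C0 _: fires at position(s) 12: vanegsnidvvip
surface: vanegsnidvvip

cell SUR=pa, CLASS=mi, CASE=em, ASPECT=mi:
underlying: vane-gs-ni-tv-al
1. p -> b, t -> d / _ Z: fires at position(s) 9: vanegsnidval
2. o -> e, u -> i / F C0 _: no change
surface: vanegsnidval


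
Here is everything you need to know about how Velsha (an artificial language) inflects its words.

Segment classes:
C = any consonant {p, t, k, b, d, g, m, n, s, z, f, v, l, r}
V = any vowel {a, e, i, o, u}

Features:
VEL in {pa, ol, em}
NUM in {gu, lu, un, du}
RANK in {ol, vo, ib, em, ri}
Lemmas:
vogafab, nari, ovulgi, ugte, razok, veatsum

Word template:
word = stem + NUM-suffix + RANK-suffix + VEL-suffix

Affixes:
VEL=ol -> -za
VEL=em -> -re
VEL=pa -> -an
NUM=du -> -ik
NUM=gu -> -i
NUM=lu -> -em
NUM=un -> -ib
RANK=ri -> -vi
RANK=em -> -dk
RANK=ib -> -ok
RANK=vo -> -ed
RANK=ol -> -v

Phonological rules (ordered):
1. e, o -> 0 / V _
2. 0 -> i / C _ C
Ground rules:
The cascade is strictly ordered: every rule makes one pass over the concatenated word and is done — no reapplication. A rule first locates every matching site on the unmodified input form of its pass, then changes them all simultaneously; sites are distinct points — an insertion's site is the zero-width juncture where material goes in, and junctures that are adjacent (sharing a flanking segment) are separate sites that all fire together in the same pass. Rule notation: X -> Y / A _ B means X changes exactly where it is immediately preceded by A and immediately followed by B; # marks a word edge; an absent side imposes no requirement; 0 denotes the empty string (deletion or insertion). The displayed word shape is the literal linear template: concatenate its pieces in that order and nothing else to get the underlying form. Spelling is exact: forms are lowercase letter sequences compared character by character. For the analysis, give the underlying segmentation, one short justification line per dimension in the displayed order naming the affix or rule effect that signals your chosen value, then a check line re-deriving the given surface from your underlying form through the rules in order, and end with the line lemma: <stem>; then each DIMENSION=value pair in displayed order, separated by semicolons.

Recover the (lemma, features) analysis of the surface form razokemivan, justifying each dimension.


underlying: razok-em-v-an
VEL=pa - signalled by the affix -an
NUM=lu - signalled by the affix -em
RANK=ol - signalled by the affix -v
check: razokemvan -> razokemvan -> razokemivan
lemma: razok; VEL=pa; NUM=lu; RANK=ol


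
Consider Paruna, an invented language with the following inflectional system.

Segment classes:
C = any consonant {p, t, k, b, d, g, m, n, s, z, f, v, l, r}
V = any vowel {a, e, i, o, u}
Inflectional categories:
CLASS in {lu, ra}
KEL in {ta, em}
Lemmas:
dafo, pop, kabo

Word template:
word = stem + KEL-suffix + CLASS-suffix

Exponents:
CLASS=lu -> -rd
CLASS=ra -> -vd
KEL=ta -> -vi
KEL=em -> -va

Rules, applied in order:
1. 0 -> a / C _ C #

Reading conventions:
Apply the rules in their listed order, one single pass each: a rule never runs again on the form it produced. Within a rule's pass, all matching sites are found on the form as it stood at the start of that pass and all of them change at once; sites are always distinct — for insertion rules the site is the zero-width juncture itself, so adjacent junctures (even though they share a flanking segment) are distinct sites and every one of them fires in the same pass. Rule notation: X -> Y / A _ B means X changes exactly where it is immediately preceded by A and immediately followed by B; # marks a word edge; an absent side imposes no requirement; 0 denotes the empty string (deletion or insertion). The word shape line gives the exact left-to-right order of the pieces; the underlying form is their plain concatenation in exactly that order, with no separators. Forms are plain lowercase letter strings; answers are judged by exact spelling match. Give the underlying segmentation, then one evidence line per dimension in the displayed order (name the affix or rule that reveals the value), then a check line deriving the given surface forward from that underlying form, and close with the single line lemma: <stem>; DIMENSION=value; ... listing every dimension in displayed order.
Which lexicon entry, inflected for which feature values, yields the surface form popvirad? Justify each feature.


underlying: pop-vi-rd
CLASS=lu - signalled by the affix -rd
KEL=ta - signalled by the affix -vi
check: popvird -> popvirad
lemma: pop; CLASS=lu; KEL=ta


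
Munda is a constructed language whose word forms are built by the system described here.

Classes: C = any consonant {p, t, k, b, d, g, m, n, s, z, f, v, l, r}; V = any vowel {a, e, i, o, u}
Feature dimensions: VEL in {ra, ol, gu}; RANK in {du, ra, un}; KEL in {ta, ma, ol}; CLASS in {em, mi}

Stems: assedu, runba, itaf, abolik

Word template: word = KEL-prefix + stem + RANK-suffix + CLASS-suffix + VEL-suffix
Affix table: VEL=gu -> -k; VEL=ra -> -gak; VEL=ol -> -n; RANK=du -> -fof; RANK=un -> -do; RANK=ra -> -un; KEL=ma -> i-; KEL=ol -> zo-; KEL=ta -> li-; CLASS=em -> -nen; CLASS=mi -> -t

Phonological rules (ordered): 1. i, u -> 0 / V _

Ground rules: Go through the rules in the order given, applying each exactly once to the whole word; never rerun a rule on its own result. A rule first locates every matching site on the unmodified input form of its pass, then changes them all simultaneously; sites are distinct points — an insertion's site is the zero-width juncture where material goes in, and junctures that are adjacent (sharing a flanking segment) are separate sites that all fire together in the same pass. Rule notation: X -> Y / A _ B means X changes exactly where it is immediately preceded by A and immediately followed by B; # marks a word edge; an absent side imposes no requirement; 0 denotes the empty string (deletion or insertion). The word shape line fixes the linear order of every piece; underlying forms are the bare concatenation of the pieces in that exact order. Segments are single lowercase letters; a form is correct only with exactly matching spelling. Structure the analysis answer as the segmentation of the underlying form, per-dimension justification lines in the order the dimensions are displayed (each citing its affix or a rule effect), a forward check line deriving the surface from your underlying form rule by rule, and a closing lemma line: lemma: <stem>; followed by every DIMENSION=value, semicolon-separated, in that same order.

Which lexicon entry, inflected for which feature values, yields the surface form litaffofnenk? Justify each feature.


underlying: li-itaf-fof-nen-k
VEL=gu - signalled by the affix -k
RANK=du - signalled by the affix -fof
KEL=ta - signalled by the affix li-
CLASS=em - signalled by the affix -nen
check: liitaffofnenk -> litaffofnenk
lemma: itaf; VEL=gu; RANK=du; KEL=ta; CLASS=em


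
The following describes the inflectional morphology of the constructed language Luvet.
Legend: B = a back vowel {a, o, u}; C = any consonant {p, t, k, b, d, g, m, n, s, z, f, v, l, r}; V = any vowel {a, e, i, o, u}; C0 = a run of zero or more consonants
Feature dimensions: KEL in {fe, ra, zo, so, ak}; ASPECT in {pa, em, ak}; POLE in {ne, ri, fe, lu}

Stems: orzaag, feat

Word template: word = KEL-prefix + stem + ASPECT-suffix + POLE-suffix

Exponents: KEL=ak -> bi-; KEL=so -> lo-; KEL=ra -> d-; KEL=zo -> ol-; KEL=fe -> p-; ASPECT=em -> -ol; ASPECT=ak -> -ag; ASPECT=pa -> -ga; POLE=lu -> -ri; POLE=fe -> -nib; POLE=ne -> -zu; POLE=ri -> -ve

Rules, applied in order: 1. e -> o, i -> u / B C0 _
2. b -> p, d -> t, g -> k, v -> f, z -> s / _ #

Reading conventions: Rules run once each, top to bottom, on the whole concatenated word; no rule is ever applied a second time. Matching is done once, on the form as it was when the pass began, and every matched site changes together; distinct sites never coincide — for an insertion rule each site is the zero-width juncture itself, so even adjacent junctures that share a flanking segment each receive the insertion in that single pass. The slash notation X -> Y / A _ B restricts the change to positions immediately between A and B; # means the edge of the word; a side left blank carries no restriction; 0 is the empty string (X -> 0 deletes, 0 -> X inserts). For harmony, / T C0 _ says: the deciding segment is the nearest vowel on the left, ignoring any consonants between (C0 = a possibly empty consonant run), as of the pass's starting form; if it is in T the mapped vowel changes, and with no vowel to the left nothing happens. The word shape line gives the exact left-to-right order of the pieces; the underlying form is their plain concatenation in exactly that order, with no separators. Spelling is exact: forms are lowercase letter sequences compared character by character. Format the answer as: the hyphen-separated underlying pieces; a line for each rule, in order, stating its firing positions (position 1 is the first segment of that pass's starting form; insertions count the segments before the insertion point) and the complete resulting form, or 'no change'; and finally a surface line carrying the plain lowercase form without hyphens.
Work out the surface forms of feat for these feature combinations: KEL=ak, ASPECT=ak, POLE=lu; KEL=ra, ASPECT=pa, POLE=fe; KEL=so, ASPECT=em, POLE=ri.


cell KEL=ak, ASPECT=ak, POLE=lu:
underlying: bi-feat-ag-ri
1. e -> o, i -> u / B C0 _: fires at position(s) 10: bifeatagru
2. b -> p, d -> t, g -> k, v -> f, z -> s / _ #: no change
surface: bifeatagru

cell KEL=ra, ASPECT=pa, POLE=fe:
underlying: d-feat-ga-nib
1. e -> o, i -> u / B C0 _: fires at position(s) 9: dfeatganub
2. b -> p, d -> t, g -> k, v -> f, z -> s / _ #: fires at position(s) 10: dfeatganup
surface: dfeatganup

cell KEL=so, ASPECT=em, POLE=ri:
underlying: lo-feat-ol-ve
1. e -> o, i -> u / B C0 _: fires at position(s) 4, 10: lofoatolvo
2. b -> p, d -> t, g -> k, v -> f, z -> s / _ #: no change
surface: lofoatolvo


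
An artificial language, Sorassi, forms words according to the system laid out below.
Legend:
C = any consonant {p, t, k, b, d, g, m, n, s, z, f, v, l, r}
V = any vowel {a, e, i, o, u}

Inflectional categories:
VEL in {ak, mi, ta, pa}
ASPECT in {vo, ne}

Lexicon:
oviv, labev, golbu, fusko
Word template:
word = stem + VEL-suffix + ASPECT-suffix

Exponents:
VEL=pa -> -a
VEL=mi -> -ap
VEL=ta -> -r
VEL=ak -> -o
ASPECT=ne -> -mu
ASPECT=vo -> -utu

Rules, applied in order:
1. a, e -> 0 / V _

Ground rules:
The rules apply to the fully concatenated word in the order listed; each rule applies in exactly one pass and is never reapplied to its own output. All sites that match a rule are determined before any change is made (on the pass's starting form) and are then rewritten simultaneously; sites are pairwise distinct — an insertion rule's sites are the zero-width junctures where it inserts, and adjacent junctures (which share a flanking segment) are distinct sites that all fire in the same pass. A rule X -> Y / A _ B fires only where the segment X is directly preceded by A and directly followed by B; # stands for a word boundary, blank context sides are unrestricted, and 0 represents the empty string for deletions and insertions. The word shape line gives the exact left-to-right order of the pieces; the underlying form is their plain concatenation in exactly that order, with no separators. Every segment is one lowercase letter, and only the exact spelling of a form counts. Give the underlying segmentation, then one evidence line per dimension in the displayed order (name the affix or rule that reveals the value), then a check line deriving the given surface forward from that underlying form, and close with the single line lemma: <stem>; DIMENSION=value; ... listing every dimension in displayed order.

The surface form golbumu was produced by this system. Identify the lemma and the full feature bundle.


underlying: golbu-a-mu
VEL=pa - signalled by the affix -a
ASPECT=ne - signalled by the affix -mu
check: golbuamu -> golbumu
lemma: golbu; VEL=pa; ASPECT=ne


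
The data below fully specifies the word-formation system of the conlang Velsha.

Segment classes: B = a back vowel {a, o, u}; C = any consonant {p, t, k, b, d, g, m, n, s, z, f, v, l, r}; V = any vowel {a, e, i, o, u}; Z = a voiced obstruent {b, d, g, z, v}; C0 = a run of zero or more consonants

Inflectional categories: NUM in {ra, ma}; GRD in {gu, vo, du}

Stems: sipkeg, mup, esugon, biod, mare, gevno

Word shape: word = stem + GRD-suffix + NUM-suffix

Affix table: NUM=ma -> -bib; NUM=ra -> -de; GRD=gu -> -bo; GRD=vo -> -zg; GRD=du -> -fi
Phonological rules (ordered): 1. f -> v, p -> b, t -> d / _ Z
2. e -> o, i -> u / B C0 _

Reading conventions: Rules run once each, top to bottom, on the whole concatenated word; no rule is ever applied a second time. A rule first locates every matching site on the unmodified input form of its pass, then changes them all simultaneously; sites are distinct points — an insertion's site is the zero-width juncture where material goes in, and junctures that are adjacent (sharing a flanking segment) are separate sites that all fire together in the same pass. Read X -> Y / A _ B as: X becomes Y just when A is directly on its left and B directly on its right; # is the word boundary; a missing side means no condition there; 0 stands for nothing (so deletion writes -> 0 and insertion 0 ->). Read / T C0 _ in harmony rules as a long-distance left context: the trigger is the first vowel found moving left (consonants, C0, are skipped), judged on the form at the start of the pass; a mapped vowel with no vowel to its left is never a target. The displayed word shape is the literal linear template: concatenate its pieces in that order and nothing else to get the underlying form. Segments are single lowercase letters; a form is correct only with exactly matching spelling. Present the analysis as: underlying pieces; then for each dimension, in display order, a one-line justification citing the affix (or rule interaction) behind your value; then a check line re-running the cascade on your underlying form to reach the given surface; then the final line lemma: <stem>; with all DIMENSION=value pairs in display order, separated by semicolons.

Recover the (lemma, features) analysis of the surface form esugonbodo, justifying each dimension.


underlying: esugon-bo-de
NUM=ra - signalled by the affix -de
GRD=gu - signalled by the affix -bo
check: esugonbode -> esugonbode -> esugonbodo
lemma: esugon; NUM=ra; GRD=gu


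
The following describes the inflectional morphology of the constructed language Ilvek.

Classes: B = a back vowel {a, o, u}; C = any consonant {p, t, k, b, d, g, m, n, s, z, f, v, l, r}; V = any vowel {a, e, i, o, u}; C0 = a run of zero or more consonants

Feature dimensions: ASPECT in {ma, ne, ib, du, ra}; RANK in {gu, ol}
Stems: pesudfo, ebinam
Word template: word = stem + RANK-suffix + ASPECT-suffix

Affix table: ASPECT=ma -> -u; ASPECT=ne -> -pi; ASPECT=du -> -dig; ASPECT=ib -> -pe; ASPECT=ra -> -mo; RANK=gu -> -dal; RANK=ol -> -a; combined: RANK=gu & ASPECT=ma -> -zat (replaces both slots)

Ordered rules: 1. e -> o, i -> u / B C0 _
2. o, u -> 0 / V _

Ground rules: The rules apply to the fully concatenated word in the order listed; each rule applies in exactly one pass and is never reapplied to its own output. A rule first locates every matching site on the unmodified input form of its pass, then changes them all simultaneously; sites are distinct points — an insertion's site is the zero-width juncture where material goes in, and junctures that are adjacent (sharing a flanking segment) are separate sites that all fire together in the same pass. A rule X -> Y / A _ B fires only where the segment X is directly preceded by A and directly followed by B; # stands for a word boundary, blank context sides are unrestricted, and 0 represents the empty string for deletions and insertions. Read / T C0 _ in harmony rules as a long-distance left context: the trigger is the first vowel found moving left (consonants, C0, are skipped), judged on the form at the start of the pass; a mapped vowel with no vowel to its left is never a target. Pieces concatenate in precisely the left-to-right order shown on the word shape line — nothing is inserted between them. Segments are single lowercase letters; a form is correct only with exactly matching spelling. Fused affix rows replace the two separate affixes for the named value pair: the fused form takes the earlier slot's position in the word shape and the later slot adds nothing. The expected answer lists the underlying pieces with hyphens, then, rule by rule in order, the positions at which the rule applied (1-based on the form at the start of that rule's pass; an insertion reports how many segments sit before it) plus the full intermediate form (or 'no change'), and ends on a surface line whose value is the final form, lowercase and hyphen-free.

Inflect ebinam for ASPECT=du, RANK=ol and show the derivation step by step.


underlying: ebinam-a-dig
1. e -> o, i -> u / B C0 _: fires at position(s) 9: ebinamadug
2. o, u -> 0 / V _: no change
surface: ebinamadug


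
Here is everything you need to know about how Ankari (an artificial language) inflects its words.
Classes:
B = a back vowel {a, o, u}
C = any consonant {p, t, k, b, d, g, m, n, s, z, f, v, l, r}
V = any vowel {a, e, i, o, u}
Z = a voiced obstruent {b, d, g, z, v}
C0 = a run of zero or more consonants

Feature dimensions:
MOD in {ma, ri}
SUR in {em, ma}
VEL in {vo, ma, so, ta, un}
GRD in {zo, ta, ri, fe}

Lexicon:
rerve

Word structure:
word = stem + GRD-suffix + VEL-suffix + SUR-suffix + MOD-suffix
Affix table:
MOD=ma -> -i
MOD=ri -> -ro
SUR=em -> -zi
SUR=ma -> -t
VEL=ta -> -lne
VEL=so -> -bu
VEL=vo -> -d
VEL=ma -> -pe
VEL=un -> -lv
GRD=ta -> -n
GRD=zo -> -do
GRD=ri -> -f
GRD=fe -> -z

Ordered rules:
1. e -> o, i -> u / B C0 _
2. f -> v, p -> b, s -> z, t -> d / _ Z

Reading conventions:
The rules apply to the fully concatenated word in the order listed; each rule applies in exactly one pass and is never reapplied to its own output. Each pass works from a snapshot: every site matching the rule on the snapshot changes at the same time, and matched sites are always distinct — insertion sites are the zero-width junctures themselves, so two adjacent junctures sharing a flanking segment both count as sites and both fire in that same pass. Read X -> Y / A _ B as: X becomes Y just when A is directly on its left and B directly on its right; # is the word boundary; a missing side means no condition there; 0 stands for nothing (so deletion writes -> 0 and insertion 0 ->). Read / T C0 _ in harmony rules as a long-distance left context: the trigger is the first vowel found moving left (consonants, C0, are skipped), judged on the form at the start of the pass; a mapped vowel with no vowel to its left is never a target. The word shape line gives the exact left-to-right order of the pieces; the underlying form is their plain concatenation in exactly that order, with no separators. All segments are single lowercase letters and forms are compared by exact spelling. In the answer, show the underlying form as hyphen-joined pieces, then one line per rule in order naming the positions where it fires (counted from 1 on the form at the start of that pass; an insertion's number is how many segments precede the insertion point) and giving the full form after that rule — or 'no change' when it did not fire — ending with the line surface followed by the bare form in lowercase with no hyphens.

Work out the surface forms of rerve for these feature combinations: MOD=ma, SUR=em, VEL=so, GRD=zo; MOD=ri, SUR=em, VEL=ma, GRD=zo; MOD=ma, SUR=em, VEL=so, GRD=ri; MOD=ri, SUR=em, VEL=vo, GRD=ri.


cell MOD=ma, SUR=em, VEL=so, GRD=zo:
underlying: rerve-do-bu-zi-i
1. e -> o, i -> u / B C0 _: fires at position(s) 11: rervedobuzui
2. f -> v, p -> b, s -> z, t -> d / _ Z: no change
surface: rervedobuzui

cell MOD=ri, SUR=em, VEL=ma, GRD=zo:
underlying: rerve-do-pe-zi-ro
1. e -> o, i -> u / B C0 _: fires at position(s) 9: rervedopoziro
2. f -> v, p -> b, s -> z, t -> d / _ Z: no change
surface: rervedopoziro

cell MOD=ma, SUR=em, VEL=so, GRD=ri:
underlying: rerve-f-bu-zi-i
1. e -> o, i -> u / B C0 _: fires at position(s) 10: rervefbuzui
2. f -> v, p -> b, s -> z, t -> d / _ Z: fires at position(s) 6: rervevbuzui
surface: rervevbuzui

cell MOD=ri, SUR=em, VEL=vo, GRD=ri:
underlying: rerve-f-d-zi-ro
1. e -> o, i -> u / B C0 _: no change
2. f -> v, p -> b, s -> z, t -> d / _ Z: fires at position(s) 6: rervevdziro
surface: rervevdziro


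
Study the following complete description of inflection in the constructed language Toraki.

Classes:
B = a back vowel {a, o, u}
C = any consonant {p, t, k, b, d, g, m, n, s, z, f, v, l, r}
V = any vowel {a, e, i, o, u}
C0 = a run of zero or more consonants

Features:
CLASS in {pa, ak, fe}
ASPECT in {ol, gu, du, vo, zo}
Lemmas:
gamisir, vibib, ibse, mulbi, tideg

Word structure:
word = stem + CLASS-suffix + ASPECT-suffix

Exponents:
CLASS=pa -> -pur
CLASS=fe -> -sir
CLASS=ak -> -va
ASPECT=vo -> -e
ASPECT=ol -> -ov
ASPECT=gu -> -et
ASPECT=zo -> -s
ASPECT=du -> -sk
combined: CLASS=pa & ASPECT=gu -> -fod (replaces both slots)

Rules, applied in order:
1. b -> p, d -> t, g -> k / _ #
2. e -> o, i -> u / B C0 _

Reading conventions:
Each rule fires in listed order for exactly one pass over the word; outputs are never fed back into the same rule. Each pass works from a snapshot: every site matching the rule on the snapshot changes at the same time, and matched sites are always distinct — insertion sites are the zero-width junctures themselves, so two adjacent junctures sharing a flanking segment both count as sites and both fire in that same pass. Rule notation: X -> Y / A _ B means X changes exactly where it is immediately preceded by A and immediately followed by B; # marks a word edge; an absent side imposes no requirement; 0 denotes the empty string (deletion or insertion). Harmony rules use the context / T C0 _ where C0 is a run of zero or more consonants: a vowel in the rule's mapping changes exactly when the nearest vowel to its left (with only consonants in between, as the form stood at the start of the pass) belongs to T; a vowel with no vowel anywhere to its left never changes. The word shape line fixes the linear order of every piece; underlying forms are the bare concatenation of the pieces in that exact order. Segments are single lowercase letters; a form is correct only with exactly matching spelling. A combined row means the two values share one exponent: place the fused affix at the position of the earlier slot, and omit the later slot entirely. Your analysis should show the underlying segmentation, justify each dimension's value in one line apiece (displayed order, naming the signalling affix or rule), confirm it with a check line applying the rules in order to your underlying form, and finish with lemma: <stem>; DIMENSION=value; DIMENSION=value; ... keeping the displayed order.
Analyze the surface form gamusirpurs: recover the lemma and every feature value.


underlying: gamisir-pur-s
CLASS=pa - signalled by the affix -pur
ASPECT=zo - signalled by the affix -s
check: gamisirpurs -> gamisirpurs -> gamusirpurs
lemma: gamisir; CLASS=pa; ASPECT=zo
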